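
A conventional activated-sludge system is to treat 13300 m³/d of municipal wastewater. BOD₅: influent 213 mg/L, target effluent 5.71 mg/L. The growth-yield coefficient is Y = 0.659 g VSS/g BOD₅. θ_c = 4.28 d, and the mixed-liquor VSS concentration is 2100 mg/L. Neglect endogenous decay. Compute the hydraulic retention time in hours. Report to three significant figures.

With k_d = 0 the design equation reduces to V = Y Q (S₀−S) θ_c / X = 0.659 × 13300 × (213 − 5.71) × 4.28 / 2100 = 3703 m³.
HRT = V/Q = 3703 m³ / 13300 m³·d⁻¹ = 0.2784 d × 24 = 6.682 h.

τ ≈ 6.68 h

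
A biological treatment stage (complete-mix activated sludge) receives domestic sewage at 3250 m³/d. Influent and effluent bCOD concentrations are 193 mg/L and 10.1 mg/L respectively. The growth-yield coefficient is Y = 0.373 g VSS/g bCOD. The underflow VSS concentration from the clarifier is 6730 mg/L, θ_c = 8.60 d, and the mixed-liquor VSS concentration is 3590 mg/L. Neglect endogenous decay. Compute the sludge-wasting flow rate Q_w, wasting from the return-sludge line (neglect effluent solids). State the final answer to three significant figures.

With k_d = 0 the design equation reduces to V = Y Q (S₀−S) θ_c / X = 0.373 × 3250 × (193 − 10.1) × 8.60 / 3590 = 531.1 m³.
Q_w = (V·X)/(θ_c X_r) = 531.1 × 3590 / (8.60 × 6730) = 32.95 m³/d.

Q_w ≈ 32.9 m³/d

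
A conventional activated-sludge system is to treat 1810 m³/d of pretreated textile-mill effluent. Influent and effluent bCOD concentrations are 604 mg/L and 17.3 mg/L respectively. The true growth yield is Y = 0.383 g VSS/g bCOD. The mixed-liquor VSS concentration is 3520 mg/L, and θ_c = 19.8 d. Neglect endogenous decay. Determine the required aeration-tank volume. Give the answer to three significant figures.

V ≈ 2290 m³

With k_d = 0 the design equation reduces to V = Y Q (S₀−S) θ_c / X = 0.383 × 1810 × (604 − 17.3) × 19.8 / 3520 = 2288 m³.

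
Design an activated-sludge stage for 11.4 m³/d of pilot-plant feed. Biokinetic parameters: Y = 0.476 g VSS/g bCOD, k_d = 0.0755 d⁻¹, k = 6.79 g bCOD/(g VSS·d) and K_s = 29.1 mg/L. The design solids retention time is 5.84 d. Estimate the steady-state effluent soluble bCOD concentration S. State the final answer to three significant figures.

From the Monod/SRT balance for a CMAS, S = K_s·(1+k_d θ_c)/[θ_c·(Y k − k_d) − 1] = 29.1 × (1 + 0.0755 × 5.84) / [5.84 × (0.476 × 6.79 − 0.0755) − 1] = 41.93 / 17.43 = 2.405 mg/L.

S ≈ 2.41 mg/L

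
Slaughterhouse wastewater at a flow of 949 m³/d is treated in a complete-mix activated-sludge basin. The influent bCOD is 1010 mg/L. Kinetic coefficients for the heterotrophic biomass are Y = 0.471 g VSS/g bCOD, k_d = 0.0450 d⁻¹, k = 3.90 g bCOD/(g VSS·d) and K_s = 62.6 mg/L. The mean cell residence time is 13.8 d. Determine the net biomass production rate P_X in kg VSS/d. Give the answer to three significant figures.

P_X ≈ 277 kg VSS/d

From the Monod/SRT balance for a CMAS, S = K_s·(1+k_d θ_c)/[θ_c·(Y k − k_d) − 1] = 62.6 × (1 + 0.0450 × 13.8) / [13.8 × (0.471 × 3.90 − 0.0450) − 1] = 101.5 / 23.73 = 4.277 mg/L.
Correct the yield for decay: Y_obs = Y/(1 + k_d θ_c) = 0.471 / (1 + 0.0450 × 13.8) = 0.471 / 1.621 = 0.2906.
ΔS = 1010 − 4.28 = 1006 mg/L, so the substrate removal rate is 949 × 1006/1000 = 954.4 kg bCOD/d.
Biomass produced: P_X = Y_obs·Q·ΔS = 0.2906 × 954.4 ≈ 277.3 kg VSS/d.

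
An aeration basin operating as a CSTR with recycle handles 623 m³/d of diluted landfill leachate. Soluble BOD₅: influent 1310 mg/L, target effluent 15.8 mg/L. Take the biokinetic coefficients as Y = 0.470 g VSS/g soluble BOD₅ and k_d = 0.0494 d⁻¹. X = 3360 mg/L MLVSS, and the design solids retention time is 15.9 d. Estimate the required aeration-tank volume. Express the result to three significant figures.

V ≈ 1000 m³

Steady-state biomass mass balance: V·X·(1 + k_d·θ_c) = Y·Q·(S₀ − S)·θ_c, so V = 0.470 × 623 × (1310 − 15.8) × 15.9 / [3360 × (1 + 0.0494 × 15.9)] = 6.03×10^6 / 5999 = 1004 m³.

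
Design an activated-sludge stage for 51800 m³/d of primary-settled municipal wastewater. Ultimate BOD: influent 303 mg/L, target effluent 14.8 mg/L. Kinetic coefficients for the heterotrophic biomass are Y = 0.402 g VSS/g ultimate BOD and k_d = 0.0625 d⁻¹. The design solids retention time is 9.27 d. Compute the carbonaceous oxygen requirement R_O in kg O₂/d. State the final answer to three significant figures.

R_O ≈ 9530 kg O₂/d

Observed yield with endogenous decay: Y_obs = Y / (1 + k_d·θ_c) = 0.402 / (1 + 0.0625 × 9.27) = 0.402 / 1.579 = 0.2545 g VSS/g ultimate BOD.
Q·(S₀ − S) = 51800 × (303 − 14.8) × 10⁻³ = 14929 kg/d removed.
P_X = Y_obs·Q·(S₀ − S) = 0.2545 × 14929 = 3800 kg VSS/d.
R_O = Q·ΔS − 1.42 P_X = 14929 − 5396 = 9533 kg O₂/d.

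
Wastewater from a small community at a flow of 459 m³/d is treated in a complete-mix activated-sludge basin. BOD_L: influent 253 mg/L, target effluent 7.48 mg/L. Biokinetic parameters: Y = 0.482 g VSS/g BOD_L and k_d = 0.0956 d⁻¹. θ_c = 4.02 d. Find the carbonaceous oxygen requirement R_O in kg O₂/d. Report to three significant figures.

R_O ≈ 57.0 kg O₂/d

Y_obs = Y / (1 + k_d θ_c) = 0.482 / (1 + 0.0956 × 4.02) = 0.482 / 1.384 = 0.3482.
Mass of BOD_L removed per day: Q(S₀ − S) = 459 × 245.5 g/m³ = 112.7 kg/d.
P_X = Y_obs·Q·(S₀ − S) = 0.3482 × 112.7 = 39.24 kg VSS/d.
Carbonaceous O₂ demand = substrate oxidised − cell-mass equivalent = 112.7 − 1.42 × 39.24 = 56.97 kg O₂/d.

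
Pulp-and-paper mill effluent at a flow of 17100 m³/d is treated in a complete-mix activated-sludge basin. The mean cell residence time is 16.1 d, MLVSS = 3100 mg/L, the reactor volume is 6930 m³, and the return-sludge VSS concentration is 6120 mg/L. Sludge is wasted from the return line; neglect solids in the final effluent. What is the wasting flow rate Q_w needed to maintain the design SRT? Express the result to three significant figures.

Q_w ≈ 218 m³/d

Q_w = (V·X)/(θ_c X_r) = 6930 × 3100 / (16.1 × 6120) = 218.0 m³/d.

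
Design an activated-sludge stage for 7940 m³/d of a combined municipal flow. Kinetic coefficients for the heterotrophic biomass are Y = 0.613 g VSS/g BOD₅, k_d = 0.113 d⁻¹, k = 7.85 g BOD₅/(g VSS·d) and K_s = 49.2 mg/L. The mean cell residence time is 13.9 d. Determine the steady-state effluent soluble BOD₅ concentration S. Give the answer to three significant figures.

S ≈ 1.97 mg/L

For a completely mixed reactor with recycle the Lawrence–McCarty relation gives S = K_s·(1 + k_d·θ_c) / [θ_c·(Y·k − k_d) − 1] = 49.2 × (1 + 0.113 × 13.9) / [13.9 × (0.613 × 7.85 − 0.113) − 1] = 126.5 / 64.32 = 1.966 mg/L.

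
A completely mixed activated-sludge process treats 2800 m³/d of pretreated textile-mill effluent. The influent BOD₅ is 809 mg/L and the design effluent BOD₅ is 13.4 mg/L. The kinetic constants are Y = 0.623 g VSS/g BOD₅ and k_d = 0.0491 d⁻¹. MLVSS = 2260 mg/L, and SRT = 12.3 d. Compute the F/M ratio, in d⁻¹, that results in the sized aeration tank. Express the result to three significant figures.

F/M ≈ 0.213 d⁻¹

Rearranging the biomass balance for a CMAS with decay, V = Y·Q·ΔS·θ_c / [X·(1+k_d θ_c)] = 0.623 × 2800 × (809 − 13.4) × 12.3 / [2260 × (1 + 0.0491 × 12.3)] = 1.71×10^7 / 3625 = 4709 m³.
Food-to-microorganism ratio F/M = Q S₀ / (V X) = 2800 × 809 / (4709 × 2260) = 0.2128 d⁻¹.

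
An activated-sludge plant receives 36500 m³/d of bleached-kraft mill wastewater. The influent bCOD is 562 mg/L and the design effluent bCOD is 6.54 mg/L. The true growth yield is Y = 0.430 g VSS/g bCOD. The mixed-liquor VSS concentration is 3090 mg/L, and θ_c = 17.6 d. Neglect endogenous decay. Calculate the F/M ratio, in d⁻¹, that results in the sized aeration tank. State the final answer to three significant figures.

F/M ≈ 0.134 d⁻¹

With k_d = 0 the design equation reduces to V = Y Q (S₀−S) θ_c / X = 0.430 × 36500 × (562 − 6.54) × 17.6 / 3090 = 49656 m³.
F/M = applied load / biomass = Q·S₀/(V·X) = 36500 × 562 / (49656 × 3090) = 0.1337 d⁻¹.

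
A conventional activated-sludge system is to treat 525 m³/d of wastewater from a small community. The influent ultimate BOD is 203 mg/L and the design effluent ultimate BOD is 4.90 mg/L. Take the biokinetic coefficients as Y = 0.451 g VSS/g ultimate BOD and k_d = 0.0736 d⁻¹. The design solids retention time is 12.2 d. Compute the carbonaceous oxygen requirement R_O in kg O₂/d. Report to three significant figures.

Y_obs = Y / (1 + k_d θ_c) = 0.451 / (1 + 0.0736 × 12.2) = 0.451 / 1.898 = 0.2376.
Q·(S₀ − S) = 525 × (203 − 4.90) × 10⁻³ = 104.0 kg/d removed.
Biomass synthesised: P_X = Y_obs × 104.0 = 24.71 kg VSS/d.
R_O = Q·(S₀ − S) − 1.42·P_X = 104.0 − 1.42 × 24.71 = 68.91 kg O₂/d.

R_O ≈ 68.9 kg O₂/d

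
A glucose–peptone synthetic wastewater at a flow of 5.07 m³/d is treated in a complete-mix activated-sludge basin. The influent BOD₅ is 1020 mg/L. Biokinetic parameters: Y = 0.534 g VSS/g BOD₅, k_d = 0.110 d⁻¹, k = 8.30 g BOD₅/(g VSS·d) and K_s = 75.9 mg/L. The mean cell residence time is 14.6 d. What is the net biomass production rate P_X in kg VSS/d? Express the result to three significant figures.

P_X ≈ 1.06 kg VSS/d

From the Monod/SRT balance for a CMAS, S = K_s·(1+k_d θ_c)/[θ_c·(Y k − k_d) − 1] = 75.9 × (1 + 0.110 × 14.6) / [14.6 × (0.534 × 8.30 − 0.110) − 1] = 197.8 / 62.10 = 3.185 mg/L.
Correct the yield for decay: Y_obs = Y/(1 + k_d θ_c) = 0.534 / (1 + 0.110 × 14.6) = 0.534 / 2.606 = 0.2049.
Mass of BOD₅ removed per day: Q(S₀ − S) = 5.07 × 1017 g/m³ = 5.155 kg/d.
Biomass produced: P_X = Y_obs·Q·ΔS = 0.2049 × 5.155 ≈ 1.056 kg VSS/d.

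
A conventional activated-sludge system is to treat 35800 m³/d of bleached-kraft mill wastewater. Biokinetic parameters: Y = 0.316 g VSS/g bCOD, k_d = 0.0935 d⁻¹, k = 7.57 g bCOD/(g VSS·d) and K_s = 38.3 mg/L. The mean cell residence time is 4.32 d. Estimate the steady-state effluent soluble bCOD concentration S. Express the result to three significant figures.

From the Monod/SRT balance for a CMAS, S = K_s·(1+k_d θ_c)/[θ_c·(Y k − k_d) − 1] = 38.3 × (1 + 0.0935 × 4.32) / [4.32 × (0.316 × 7.57 − 0.0935) − 1] = 53.77 / 8.930 = 6.021 mg/L.

S ≈ 6.02 mg/L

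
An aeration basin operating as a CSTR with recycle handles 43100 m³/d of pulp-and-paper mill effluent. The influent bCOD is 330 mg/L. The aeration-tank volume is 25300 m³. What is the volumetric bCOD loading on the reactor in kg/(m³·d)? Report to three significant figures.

Volumetric loading L_v = Q·S₀ / V = 43100 × 330 g/m³ / 25300 m³ = 562.2 g/(m³·d) = 0.5622 kg bCOD/(m³·d).

L_v ≈ 0.562 kg bCOD/(m³·d)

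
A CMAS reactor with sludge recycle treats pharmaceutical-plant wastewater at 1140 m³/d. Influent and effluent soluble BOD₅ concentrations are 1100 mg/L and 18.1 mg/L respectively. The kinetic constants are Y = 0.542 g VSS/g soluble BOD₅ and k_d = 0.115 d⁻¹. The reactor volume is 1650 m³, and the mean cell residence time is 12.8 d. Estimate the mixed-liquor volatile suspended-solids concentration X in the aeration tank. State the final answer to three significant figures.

Solving the biomass balance for X: X = Y Q (S₀−S) θ_c / [V (1+k_d θ_c)] = 0.542 × 1140 × (1100 − 18.1) × 12.8 / [1650 × (1 + 0.115 × 12.8)] = 2098 mg/L.

X ≈ 2100 mg/L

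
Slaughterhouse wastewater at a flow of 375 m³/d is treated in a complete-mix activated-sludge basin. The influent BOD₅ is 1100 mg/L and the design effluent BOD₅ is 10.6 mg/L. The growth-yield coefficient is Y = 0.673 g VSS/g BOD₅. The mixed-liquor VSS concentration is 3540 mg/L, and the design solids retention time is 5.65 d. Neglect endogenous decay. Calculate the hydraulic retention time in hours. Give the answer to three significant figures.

V·X = Y·Q·ΔS·θ_c gives V = 0.673 × 375 × (1100 − 10.6) × 5.65 / 3540 = 438.8 m³.
HRT = V/Q = 438.8 m³ / 375 m³·d⁻¹ = 1.170 d × 24 = 28.08 h.

τ ≈ 28.1 h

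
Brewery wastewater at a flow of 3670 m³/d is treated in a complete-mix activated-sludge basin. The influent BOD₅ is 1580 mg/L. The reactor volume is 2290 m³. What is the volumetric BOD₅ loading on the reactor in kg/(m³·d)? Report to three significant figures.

L_v ≈ 2.53 kg BOD₅/(m³·d)

Volumetric loading L_v = Q·S₀ / V = 3670 × 1580 g/m³ / 2290 m³ = 2532 g/(m³·d) = 2.532 kg BOD₅/(m³·d).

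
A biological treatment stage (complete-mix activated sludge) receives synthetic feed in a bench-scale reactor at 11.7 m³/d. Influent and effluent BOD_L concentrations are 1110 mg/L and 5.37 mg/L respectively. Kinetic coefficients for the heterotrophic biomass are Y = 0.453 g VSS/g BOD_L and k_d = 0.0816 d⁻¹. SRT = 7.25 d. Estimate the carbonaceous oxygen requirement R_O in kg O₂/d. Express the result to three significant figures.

R_O ≈ 7.70 kg O₂/d

Observed yield with endogenous decay: Y_obs = Y / (1 + k_d·θ_c) = 0.453 / (1 + 0.0816 × 7.25) = 0.453 / 1.592 = 0.2846 g VSS/g BOD_L.
Q·(S₀ − S) = 11.7 × (1110 − 5.37) × 10⁻³ = 12.92 kg/d removed.
P_X = Y_obs·Q·(S₀ − S) = 0.2846 × 12.92 = 3.678 kg VSS/d.
Carbonaceous O₂ demand = substrate oxidised − cell-mass equivalent = 12.92 − 1.42 × 3.678 = 7.701 kg O₂/d.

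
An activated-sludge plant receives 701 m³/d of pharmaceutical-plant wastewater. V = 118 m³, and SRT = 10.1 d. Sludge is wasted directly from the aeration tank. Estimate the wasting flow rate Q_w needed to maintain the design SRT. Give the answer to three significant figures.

Q_w ≈ 11.7 m³/d

With mixed-liquor wasting, θ_c = V/Q_w, so Q_w = V/θ_c = 118.0/10.1 = 11.68 m³/d.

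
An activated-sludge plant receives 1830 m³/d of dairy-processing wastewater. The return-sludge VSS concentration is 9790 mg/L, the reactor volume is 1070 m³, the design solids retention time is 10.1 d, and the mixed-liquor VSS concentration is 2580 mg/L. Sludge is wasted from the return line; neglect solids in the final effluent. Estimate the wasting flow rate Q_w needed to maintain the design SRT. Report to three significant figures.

θ_c = V·X/(Q_w·X_r) when wasting from the recycle, so Q_w = V·X/(θ_c·X_r) = 1070 × 2580 / (10.1 × 9790) = 27.92 m³/d.

Q_w ≈ 27.9 m³/d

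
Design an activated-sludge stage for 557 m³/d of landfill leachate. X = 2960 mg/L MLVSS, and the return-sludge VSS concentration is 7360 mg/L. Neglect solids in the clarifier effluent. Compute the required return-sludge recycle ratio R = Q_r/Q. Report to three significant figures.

Mass balance around the secondary clarifier (neglecting effluent solids): R = X / (X_r − X) = 2960 / (7360 − 2960) = 0.6727.

R ≈ 0.673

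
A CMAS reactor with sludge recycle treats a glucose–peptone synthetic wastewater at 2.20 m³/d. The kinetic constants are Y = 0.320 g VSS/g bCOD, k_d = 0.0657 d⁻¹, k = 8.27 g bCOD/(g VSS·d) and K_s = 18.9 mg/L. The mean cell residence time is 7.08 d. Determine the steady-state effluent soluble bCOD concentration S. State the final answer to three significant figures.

S ≈ 1.60 mg/L

Effluent substrate depends only on kinetics and SRT: S = K_s(1 + k_d θ_c) / [θ_c(Yk − k_d) − 1] = 18.9 × (1 + 0.0657 × 7.08) / [7.08 × (0.320 × 8.27 − 0.0657) − 1] = 27.69 / 17.27 = 1.603 mg/L.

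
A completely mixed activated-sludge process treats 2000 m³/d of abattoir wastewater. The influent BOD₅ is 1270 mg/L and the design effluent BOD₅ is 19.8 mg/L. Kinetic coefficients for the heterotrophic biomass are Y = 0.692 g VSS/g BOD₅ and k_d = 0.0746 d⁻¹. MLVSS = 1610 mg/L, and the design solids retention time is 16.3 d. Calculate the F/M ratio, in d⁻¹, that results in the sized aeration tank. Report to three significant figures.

Rearranging the biomass balance for a CMAS with decay, V = Y·Q·ΔS·θ_c / [X·(1+k_d θ_c)] = 0.692 × 2000 × (1270 − 19.8) × 16.3 / [1610 × (1 + 0.0746 × 16.3)] = 2.82×10^7 / 3568 = 7905 m³.
Food-to-microorganism ratio F/M = Q S₀ / (V X) = 2000 × 1270 / (7905 × 1610) = 0.1996 d⁻¹.

F/M ≈ 0.200 d⁻¹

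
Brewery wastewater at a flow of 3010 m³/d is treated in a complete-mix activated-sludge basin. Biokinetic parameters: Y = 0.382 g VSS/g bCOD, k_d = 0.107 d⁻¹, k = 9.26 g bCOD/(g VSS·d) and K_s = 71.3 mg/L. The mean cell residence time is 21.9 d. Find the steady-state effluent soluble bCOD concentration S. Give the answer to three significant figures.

S ≈ 3.22 mg/L

For a completely mixed reactor with recycle the Lawrence–McCarty relation gives S = K_s·(1 + k_d·θ_c) / [θ_c·(Y·k − k_d) − 1] = 71.3 × (1 + 0.107 × 21.9) / [21.9 × (0.382 × 9.26 − 0.107) − 1] = 238.4 / 74.12 = 3.216 mg/L.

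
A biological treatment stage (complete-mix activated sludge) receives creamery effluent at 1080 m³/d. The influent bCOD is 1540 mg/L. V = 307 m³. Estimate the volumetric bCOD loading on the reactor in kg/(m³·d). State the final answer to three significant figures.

Applied bCOD load per unit volume = Q·S₀/V = (1080 × 1540/1000)/307.0 = 5.418 kg bCOD·m⁻³·d⁻¹.

L_v ≈ 5.42 kg bCOD/(m³·d)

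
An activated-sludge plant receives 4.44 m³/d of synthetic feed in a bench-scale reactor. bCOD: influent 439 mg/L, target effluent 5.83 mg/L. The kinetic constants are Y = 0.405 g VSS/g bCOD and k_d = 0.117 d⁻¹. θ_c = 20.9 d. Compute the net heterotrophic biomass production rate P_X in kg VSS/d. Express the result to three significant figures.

P_X ≈ 0.226 kg VSS/d

Observed yield with endogenous decay: Y_obs = Y / (1 + k_d·θ_c) = 0.405 / (1 + 0.117 × 20.9) = 0.405 / 3.445 = 0.1176 g VSS/g bCOD.
Substrate removed = Q·(S₀ − S) = 4.44 m³/d × (439 − 5.83) g/m³ = 1.92×10^3 g/d = 1.923 kg/d.
So the net sludge growth is P_X = 0.1176 × 1.923 = 0.2261 kg VSS/d.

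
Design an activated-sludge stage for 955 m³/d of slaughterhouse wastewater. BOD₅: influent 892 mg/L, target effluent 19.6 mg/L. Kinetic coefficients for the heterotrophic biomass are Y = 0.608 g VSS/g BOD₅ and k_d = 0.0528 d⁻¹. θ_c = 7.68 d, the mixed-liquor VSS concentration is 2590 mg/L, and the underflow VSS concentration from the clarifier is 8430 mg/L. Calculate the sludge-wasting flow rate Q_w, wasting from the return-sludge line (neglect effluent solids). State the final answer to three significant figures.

Rearranging the biomass balance for a CMAS with decay, V = Y·Q·ΔS·θ_c / [X·(1+k_d θ_c)] = 0.608 × 955 × (892 − 19.6) × 7.68 / [2590 × (1 + 0.0528 × 7.68)] = 3.89×10^6 / 3640 = 1069 m³.
θ_c = V·X/(Q_w·X_r) when wasting from the recycle, so Q_w = V·X/(θ_c·X_r) = 1069 × 2590 / (7.68 × 8430) = 42.75 m³/d.

Q_w ≈ 42.8 m³/d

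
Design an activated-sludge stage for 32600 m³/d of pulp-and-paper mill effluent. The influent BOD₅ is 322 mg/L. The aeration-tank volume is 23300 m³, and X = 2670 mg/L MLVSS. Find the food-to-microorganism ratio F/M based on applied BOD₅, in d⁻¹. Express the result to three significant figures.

F/M = Q·S₀ / (V·X) = 32600 × 322 / (23300 × 2670) = 0.1687 g BOD₅·(g VSS·d)⁻¹.

F/M ≈ 0.169 d⁻¹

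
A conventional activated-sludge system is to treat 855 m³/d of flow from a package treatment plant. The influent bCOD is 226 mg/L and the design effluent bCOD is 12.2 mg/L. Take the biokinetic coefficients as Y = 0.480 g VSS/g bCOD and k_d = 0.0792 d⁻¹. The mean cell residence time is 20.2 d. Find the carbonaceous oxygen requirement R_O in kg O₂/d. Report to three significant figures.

Y_obs = Y / (1 + k_d θ_c) = 0.480 / (1 + 0.0792 × 20.2) = 0.480 / 2.600 = 0.1846.
Substrate removed = Q·(S₀ − S) = 855 m³/d × (226 − 12.2) g/m³ = 1.83×10^5 g/d = 182.8 kg/d.
Net sludge production P_X = 0.1846 × 182.8 = 33.75 kg VSS/d.
R_O = Q·(S₀ − S) − 1.42·P_X = 182.8 − 1.42 × 33.75 = 134.9 kg O₂/d.

R_O ≈ 135 kg O₂/d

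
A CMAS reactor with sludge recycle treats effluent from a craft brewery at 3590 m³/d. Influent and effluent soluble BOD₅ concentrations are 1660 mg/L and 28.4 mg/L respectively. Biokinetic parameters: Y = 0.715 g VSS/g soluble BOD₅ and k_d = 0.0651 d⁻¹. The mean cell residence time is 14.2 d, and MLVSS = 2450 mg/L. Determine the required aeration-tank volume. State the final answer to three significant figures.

From the SRT design equation V = Y Q (S₀−S) θ_c / [X (1 + k_d θ_c)] = 0.715 × 3590 × (1660 − 28.4) × 14.2 / [2450 × (1 + 0.0651 × 14.2)] = 5.95×10^7 / 4715 = 12614 m³.

V ≈ 12600 m³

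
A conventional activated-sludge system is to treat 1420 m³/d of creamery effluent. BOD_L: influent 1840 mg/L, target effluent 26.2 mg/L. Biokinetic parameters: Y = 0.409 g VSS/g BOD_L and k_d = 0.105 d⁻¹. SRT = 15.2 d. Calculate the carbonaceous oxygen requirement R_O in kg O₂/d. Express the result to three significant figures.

Observed yield with endogenous decay: Y_obs = Y / (1 + k_d·θ_c) = 0.409 / (1 + 0.105 × 15.2) = 0.409 / 2.596 = 0.1576 g VSS/g BOD_L.
Mass of BOD_L removed per day: Q(S₀ − S) = 1420 × 1814 g/m³ = 2576 kg/d.
Net sludge production P_X = 0.1576 × 2576 = 405.8 kg VSS/d.
R_O = Q·(S₀ − S) − 1.42·P_X = 2576 − 1.42 × 405.8 = 1999 kg O₂/d.

R_O ≈ 2000 kg O₂/d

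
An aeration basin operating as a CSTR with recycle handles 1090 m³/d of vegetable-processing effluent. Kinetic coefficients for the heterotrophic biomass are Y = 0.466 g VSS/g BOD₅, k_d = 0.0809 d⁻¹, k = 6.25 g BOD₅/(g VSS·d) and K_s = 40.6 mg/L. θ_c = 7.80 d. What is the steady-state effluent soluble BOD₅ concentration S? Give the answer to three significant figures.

For a completely mixed reactor with recycle the Lawrence–McCarty relation gives S = K_s·(1 + k_d·θ_c) / [θ_c·(Y·k − k_d) − 1] = 40.6 × (1 + 0.0809 × 7.80) / [7.80 × (0.466 × 6.25 − 0.0809) − 1] = 66.22 / 21.09 = 3.140 mg/L.

S ≈ 3.14 mg/L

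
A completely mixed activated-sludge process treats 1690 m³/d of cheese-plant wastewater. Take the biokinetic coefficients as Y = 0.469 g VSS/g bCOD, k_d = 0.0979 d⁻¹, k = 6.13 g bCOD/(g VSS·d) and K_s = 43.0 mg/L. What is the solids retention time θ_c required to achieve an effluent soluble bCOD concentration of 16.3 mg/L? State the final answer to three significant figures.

At the target effluent, Y k S/(K_s+S) = 0.469×6.13×16.3/59.30 = 0.7903 d⁻¹.
Then 1/θ_c = μ − k_d = 0.7903 − 0.0979 = 0.6924 d⁻¹, giving θ_c = 1.444 d.

θ_c ≈ 1.44 d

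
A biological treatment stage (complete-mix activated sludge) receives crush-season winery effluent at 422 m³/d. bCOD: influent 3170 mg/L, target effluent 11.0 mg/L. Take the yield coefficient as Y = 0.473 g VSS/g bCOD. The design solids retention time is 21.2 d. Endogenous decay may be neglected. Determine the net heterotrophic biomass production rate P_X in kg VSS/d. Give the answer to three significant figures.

P_X ≈ 631 kg VSS/d

No decay correction is needed, so Y_obs = Y = 0.473.
Mass of bCOD removed per day: Q(S₀ − S) = 422 × 3159 g/m³ = 1333 kg/d.
P_X = Y_obs · Q(S₀ − S) = 0.4730 × 1333 = 630.6 kg VSS/d.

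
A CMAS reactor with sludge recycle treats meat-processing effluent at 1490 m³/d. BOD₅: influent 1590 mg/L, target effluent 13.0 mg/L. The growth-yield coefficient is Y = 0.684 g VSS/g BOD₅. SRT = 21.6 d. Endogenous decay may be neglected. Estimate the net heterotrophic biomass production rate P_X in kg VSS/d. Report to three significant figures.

P_X ≈ 1610 kg VSS/d

With endogenous decay neglected, the observed yield equals the true yield: Y_obs = Y = 0.684 g VSS/g BOD₅.
Mass of BOD₅ removed per day: Q(S₀ − S) = 1490 × 1577 g/m³ = 2350 kg/d.
Net biomass production P_X = Y_obs × Q·(S₀ − S) = 0.6840 × 2350 = 1607 kg VSS/d.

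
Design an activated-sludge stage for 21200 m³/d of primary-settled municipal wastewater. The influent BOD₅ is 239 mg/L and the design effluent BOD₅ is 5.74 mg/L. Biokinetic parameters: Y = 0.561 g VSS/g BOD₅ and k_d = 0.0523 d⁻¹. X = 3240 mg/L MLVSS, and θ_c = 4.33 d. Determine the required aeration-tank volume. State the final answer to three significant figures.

V ≈ 3020 m³

From the SRT design equation V = Y Q (S₀−S) θ_c / [X (1 + k_d θ_c)] = 0.561 × 21200 × (239 − 5.74) × 4.33 / [3240 × (1 + 0.0523 × 4.33)] = 1.2×10^7 / 3974 = 3023 m³.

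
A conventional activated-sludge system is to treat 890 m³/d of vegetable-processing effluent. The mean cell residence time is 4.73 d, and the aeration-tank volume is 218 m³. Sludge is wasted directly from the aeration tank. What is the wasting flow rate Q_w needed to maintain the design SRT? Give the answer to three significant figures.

Wasting from the aeration tank: Q_w = V / θ_c = 218.0 / 4.73 = 46.09 m³/d.

Q_w ≈ 46.1 m³/d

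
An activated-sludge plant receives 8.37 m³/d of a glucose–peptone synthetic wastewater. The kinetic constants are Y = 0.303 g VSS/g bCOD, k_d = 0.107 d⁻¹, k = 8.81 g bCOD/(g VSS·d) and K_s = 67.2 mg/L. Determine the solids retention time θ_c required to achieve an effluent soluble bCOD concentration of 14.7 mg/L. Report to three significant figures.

θ_c ≈ 2.69 d

At the target effluent, Y k S/(K_s+S) = 0.303×8.81×14.7/81.90 = 0.4791 d⁻¹.
θ_c = 1/(μ − k_d) = 1/(0.4791 − 0.107) = 1/0.3721 = 2.687 d.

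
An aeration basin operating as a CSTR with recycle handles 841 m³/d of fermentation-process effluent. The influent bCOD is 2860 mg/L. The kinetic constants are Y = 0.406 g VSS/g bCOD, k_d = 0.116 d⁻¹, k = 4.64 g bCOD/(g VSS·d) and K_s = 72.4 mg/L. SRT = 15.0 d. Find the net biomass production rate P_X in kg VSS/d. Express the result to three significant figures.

P_X ≈ 355 kg VSS/d

For a completely mixed reactor with recycle the Lawrence–McCarty relation gives S = K_s·(1 + k_d·θ_c) / [θ_c·(Y·k − k_d) − 1] = 72.4 × (1 + 0.116 × 15.0) / [15.0 × (0.406 × 4.64 − 0.116) − 1] = 198.4 / 25.52 = 7.774 mg/L.
Observed yield with endogenous decay: Y_obs = Y / (1 + k_d·θ_c) = 0.406 / (1 + 0.116 × 15.0) = 0.406 / 2.740 = 0.1482 g VSS/g bCOD.
Substrate removed = Q·(S₀ − S) = 841 m³/d × (2860 − 7.77) g/m³ = 2.4×10^6 g/d = 2399 kg/d.
P_X = Y_obs · Q(S₀ − S) = 0.1482 × 2399 = 355.4 kg VSS/d.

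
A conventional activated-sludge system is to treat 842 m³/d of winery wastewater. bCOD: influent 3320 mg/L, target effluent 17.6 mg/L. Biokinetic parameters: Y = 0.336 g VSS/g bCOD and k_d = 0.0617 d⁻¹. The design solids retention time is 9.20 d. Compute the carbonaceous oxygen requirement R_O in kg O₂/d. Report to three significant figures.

Correct the yield for decay: Y_obs = Y/(1 + k_d θ_c) = 0.336 / (1 + 0.0617 × 9.20) = 0.336 / 1.568 = 0.2143.
Q·(S₀ − S) = 842 × (3320 − 17.6) × 10⁻³ = 2781 kg/d removed.
Net sludge production P_X = 0.2143 × 2781 = 596.0 kg VSS/d.
Carbonaceous O₂ demand = substrate oxidised − cell-mass equivalent = 2781 − 1.42 × 596.0 = 1934 kg O₂/d.

R_O ≈ 1930 kg O₂/d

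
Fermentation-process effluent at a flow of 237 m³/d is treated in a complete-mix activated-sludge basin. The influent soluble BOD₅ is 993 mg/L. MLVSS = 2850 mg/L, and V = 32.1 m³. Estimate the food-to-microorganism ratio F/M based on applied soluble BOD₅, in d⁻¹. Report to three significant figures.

F/M = Q·S₀ / (V·X) = 237 × 993 / (32.10 × 2850) = 2.572 g soluble BOD₅·(g VSS·d)⁻¹.

F/M ≈ 2.57 d⁻¹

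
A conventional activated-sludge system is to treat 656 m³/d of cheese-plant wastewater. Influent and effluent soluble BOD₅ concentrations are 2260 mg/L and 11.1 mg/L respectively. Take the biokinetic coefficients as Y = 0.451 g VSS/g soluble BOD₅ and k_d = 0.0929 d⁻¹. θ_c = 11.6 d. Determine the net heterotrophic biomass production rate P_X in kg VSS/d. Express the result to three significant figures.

The observed yield is Y_obs = Y/(1 + k_d·θ_c) = 0.451 / (1 + 0.0929 × 11.6) = 0.451 / 2.078 = 0.2171 g VSS per g soluble BOD₅ removed.
Q·(S₀ − S) = 656 × (2260 − 11.1) × 10⁻³ = 1475 kg/d removed.
Net biomass production P_X = Y_obs × Q·(S₀ − S) = 0.2171 × 1475 = 320.2 kg VSS/d.

P_X ≈ 320 kg VSS/d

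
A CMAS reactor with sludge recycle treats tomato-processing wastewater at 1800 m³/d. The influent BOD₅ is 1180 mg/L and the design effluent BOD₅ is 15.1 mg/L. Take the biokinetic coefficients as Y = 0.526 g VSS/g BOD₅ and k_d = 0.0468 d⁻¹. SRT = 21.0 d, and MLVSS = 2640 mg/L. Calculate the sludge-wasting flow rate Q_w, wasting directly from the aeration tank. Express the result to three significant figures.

Q_w ≈ 211 m³/d

Rearranging the biomass balance for a CMAS with decay, V = Y·Q·ΔS·θ_c / [X·(1+k_d θ_c)] = 0.526 × 1800 × (1180 − 15.1) × 21.0 / [2640 × (1 + 0.0468 × 21.0)] = 2.32×10^7 / 5235 = 4425 m³.
With mixed-liquor wasting, θ_c = V/Q_w, so Q_w = V/θ_c = 4425/21.0 = 210.7 m³/d.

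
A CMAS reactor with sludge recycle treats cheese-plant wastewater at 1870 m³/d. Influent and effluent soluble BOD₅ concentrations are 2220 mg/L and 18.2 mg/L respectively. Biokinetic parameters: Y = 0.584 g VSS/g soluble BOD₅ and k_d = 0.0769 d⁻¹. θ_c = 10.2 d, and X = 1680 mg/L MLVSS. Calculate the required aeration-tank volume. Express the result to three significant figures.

Steady-state biomass mass balance: V·X·(1 + k_d·θ_c) = Y·Q·(S₀ − S)·θ_c, so V = 0.584 × 1870 × (2220 − 18.2) × 10.2 / [1680 × (1 + 0.0769 × 10.2)] = 2.45×10^7 / 2998 = 8182 m³.

V ≈ 8180 m³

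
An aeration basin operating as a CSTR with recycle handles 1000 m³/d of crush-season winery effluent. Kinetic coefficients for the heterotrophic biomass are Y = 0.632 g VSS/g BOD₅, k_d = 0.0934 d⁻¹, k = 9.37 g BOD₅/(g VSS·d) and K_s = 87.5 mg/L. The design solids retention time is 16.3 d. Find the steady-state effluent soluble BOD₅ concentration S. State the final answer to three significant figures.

Effluent substrate depends only on kinetics and SRT: S = K_s(1 + k_d θ_c) / [θ_c(Yk − k_d) − 1] = 87.5 × (1 + 0.0934 × 16.3) / [16.3 × (0.632 × 9.37 − 0.0934) − 1] = 220.7 / 94.00 = 2.348 mg/L.

S ≈ 2.35 mg/L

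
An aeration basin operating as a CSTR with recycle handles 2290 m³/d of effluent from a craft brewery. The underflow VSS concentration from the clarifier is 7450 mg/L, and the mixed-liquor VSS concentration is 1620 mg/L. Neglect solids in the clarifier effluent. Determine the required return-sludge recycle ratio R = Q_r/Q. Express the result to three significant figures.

R = Q_r/Q = X/(X_r − X) = 1620 / (7450 − 1620) = 0.2779.

R ≈ 0.278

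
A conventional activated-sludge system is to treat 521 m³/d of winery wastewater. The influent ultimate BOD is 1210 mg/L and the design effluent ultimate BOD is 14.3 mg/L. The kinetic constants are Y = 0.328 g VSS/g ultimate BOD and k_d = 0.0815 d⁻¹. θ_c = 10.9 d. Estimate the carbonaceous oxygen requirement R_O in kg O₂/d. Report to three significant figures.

R_O ≈ 469 kg O₂/d

Y_obs = Y / (1 + k_d θ_c) = 0.328 / (1 + 0.0815 × 10.9) = 0.328 / 1.888 = 0.1737.
Mass of ultimate BOD removed per day: Q(S₀ − S) = 521 × 1196 g/m³ = 623.0 kg/d.
Biomass synthesised: P_X = Y_obs × 623.0 = 108.2 kg VSS/d.
Carbonaceous O₂ demand = substrate oxidised − cell-mass equivalent = 623.0 − 1.42 × 108.2 = 469.3 kg O₂/d.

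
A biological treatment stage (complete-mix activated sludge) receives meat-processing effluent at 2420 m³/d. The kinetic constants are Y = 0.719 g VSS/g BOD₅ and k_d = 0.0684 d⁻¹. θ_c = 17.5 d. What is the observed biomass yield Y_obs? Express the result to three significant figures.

Y_obs ≈ 0.327 g VSS/g BOD₅

The observed yield is Y_obs = Y/(1 + k_d·θ_c) = 0.719 / (1 + 0.0684 × 17.5) = 0.719 / 2.197 = 0.3273 g VSS per g BOD₅ removed.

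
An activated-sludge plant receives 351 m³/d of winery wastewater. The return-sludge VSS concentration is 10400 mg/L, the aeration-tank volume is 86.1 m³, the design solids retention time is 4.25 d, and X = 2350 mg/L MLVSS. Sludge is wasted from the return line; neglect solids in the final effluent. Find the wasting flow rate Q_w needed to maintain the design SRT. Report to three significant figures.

Q_w ≈ 4.58 m³/d

Q_w = (V·X)/(θ_c X_r) = 86.10 × 2350 / (4.25 × 10400) = 4.578 m³/d.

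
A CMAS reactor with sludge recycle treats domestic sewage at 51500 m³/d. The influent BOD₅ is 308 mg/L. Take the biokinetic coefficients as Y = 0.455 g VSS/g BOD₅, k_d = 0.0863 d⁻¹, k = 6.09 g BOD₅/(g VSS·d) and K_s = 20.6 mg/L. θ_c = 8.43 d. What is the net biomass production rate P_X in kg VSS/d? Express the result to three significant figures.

From the Monod/SRT balance for a CMAS, S = K_s·(1+k_d θ_c)/[θ_c·(Y k − k_d) − 1] = 20.6 × (1 + 0.0863 × 8.43) / [8.43 × (0.455 × 6.09 − 0.0863) − 1] = 35.59 / 21.63 = 1.645 mg/L.
Observed yield with endogenous decay: Y_obs = Y / (1 + k_d·θ_c) = 0.455 / (1 + 0.0863 × 8.43) = 0.455 / 1.728 = 0.2634 g VSS/g BOD₅.
Substrate removed = Q·(S₀ − S) = 51500 m³/d × (308 − 1.65) g/m³ = 1.58×10^7 g/d = 15777 kg/d.
Biomass produced: P_X = Y_obs·Q·ΔS = 0.2634 × 15777 ≈ 4155 kg VSS/d.

P_X ≈ 4160 kg VSS/d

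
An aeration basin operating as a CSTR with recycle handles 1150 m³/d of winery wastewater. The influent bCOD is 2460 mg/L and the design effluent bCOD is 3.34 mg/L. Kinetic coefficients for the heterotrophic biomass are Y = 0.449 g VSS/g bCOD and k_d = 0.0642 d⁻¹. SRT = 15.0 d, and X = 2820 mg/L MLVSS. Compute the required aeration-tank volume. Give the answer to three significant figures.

V ≈ 3440 m³

Rearranging the biomass balance for a CMAS with decay, V = Y·Q·ΔS·θ_c / [X·(1+k_d θ_c)] = 0.449 × 1150 × (2460 − 3.34) × 15.0 / [2820 × (1 + 0.0642 × 15.0)] = 1.9×10^7 / 5536 = 3437 m³.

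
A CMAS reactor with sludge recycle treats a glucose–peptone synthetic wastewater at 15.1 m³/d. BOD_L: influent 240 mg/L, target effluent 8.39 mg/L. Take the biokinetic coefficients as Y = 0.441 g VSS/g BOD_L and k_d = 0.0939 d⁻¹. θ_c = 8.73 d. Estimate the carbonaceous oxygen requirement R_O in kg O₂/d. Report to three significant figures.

The observed yield is Y_obs = Y/(1 + k_d·θ_c) = 0.441 / (1 + 0.0939 × 8.73) = 0.441 / 1.820 = 0.2423 g VSS per g BOD_L removed.
Q·(S₀ − S) = 15.1 × (240 − 8.39) × 10⁻³ = 3.497 kg/d removed.
Net sludge production P_X = 0.2423 × 3.497 = 0.8475 kg VSS/d.
R_O = Q·ΔS − 1.42 P_X = 3.497 − 1.204 = 2.294 kg O₂/d.

R_O ≈ 2.29 kg O₂/d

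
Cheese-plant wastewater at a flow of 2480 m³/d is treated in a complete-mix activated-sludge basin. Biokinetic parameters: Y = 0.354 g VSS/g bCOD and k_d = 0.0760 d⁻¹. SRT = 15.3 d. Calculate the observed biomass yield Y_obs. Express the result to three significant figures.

Observed yield with endogenous decay: Y_obs = Y / (1 + k_d·θ_c) = 0.354 / (1 + 0.0760 × 15.3) = 0.354 / 2.163 = 0.1637 g VSS/g bCOD.

Y_obs ≈ 0.164 g VSS/g bCOD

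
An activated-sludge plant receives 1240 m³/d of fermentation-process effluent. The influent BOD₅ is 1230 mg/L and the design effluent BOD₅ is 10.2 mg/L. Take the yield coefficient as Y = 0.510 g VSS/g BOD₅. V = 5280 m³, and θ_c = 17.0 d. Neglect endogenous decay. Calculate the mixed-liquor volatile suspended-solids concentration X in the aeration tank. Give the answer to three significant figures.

From V·X = Y·Q·(S₀ − S)·θ_c (decay neglected): X = 0.510 × 1240 × (1230 − 10.2) × 17.0 / 5280 = 2484 mg/L.

X ≈ 2480 mg/L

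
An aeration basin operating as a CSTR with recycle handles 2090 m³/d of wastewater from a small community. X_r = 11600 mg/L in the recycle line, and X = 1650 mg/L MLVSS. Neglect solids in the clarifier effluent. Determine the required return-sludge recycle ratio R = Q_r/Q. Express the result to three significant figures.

R ≈ 0.166

Solids balance on the clarifier gives (1+R)X = R·X_r, so R = X/(X_r − X) = 1650 / (11600 − 1650) = 0.1658.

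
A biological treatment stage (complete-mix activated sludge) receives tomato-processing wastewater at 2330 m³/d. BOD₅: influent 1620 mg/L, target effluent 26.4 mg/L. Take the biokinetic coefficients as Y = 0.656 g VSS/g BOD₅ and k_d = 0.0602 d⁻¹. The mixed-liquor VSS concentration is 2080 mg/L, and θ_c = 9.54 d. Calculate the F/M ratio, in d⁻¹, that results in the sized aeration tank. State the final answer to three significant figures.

Rearranging the biomass balance for a CMAS with decay, V = Y·Q·ΔS·θ_c / [X·(1+k_d θ_c)] = 0.656 × 2330 × (1620 − 26.4) × 9.54 / [2080 × (1 + 0.0602 × 9.54)] = 2.32×10^7 / 3275 = 7096 m³.
F/M = Q·S₀ / (V·X) = 2330 × 1620 / (7096 × 2080) = 0.2557 g BOD₅·(g VSS·d)⁻¹.

F/M ≈ 0.256 d⁻¹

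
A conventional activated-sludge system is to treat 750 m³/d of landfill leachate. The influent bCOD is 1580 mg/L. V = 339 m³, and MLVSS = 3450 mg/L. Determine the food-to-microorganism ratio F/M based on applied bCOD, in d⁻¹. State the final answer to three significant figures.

F/M = applied load / biomass = Q·S₀/(V·X) = 750 × 1580 / (339.0 × 3450) = 1.013 d⁻¹.

F/M ≈ 1.01 d⁻¹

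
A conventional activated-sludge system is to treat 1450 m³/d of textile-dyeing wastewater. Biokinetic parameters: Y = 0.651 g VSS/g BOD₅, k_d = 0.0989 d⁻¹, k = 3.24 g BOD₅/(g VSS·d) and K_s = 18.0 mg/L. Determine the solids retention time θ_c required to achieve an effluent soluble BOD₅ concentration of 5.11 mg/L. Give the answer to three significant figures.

θ_c ≈ 2.72 d

Specific growth rate at S = 5.11 mg/L: μ = YkS/(K_s+S) = 0.651·3.24·5.11/(18.0+5.11) = 0.4664 d⁻¹.
Then 1/θ_c = μ − k_d = 0.4664 − 0.0989 = 0.3675 d⁻¹, giving θ_c = 2.721 d.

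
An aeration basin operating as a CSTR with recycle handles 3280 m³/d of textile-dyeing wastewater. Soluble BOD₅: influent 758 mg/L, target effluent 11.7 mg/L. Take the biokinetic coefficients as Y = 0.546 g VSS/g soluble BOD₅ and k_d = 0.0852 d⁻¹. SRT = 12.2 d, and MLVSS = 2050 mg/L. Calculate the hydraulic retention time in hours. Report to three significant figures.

τ ≈ 28.5 h

From the SRT design equation V = Y Q (S₀−S) θ_c / [X (1 + k_d θ_c)] = 0.546 × 3280 × (758 − 11.7) × 12.2 / [2050 × (1 + 0.0852 × 12.2)] = 1.63×10^7 / 4181 = 3900 m³.
HRT = V/Q = 3900 m³ / 3280 m³·d⁻¹ = 1.189 d × 24 = 28.54 h.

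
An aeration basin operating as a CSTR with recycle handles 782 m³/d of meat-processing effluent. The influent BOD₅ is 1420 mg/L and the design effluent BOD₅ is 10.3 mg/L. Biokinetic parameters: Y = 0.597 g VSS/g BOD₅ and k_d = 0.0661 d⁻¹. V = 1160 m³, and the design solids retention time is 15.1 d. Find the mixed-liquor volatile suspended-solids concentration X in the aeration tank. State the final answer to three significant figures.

X ≈ 4290 mg/L

X = Y·Q·ΔS·θ_c / [V·(1 + k_d θ_c)] = 0.597 × 782 × (1420 − 10.3) × 15.1 / [1160 × (1 + 0.0661 × 15.1)] = 4288 mg/L.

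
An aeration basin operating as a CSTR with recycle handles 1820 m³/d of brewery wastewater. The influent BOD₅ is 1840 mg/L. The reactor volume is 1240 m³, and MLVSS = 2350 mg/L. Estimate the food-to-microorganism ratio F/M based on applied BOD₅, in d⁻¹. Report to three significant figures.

Food-to-microorganism ratio F/M = Q S₀ / (V X) = 1820 × 1840 / (1240 × 2350) = 1.149 d⁻¹.

F/M ≈ 1.15 d⁻¹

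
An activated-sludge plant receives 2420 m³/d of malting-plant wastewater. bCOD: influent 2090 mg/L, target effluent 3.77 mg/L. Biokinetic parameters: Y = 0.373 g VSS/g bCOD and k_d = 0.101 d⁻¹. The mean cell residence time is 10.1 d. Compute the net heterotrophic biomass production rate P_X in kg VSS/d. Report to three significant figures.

Y_obs = Y / (1 + k_d θ_c) = 0.373 / (1 + 0.101 × 10.1) = 0.373 / 2.020 = 0.1846.
ΔS = 2090 − 3.77 = 2086 mg/L, so the substrate removal rate is 2420 × 2086/1000 = 5049 kg bCOD/d.
Net biomass production P_X = Y_obs × Q·(S₀ − S) = 0.1846 × 5049 = 932.2 kg VSS/d.

P_X ≈ 932 kg VSS/d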